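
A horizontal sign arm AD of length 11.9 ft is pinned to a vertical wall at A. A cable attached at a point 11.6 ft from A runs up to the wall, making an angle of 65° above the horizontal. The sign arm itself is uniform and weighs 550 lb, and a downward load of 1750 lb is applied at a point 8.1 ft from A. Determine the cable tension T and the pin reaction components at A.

ΣM about A: T·sin65°·11.6 − 550·5.95 − 1750·8.1 = 0 → T = 17447.5/(11.6·0.906308) = 1659.58 ≈ 1660 lb.
ΣF_x = 0: A_x − T·cos65° = 0 → A_x = 1659.58 × 0.422618 = 701.4 lb.
ΣF_y = 0: A_y + T·sin65° − 550 − 1750 = 0 → A_y = 2300 − 1659.58 × 0.906308 = 795.9 lb.

T = 1660 lb, A_x = 701.4 lb, A_y = 795.9 lb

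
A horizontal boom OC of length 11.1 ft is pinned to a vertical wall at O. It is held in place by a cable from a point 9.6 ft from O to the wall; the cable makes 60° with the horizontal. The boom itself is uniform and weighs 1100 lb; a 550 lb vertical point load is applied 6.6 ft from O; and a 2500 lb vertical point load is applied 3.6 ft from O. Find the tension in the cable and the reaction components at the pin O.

T = 2253 lb, O_x = 1127 lb, O_y = 2198 lb

ΣM about O: T·sin60°·9.6 − 1100·5.55 − 550·6.6 − 2500·3.6 = 0 → T = 18735/(9.6·0.866025) = 2253.47 ≈ 2253 lb.
ΣF_x = 0: O_x − T·cos60° = 0 → O_x = 2253.47 × 0.5 = 1127 lb.
ΣF_y = 0: O_y + T·sin60° − 1100 − 550 − 2500 = 0 → O_y = 4150 − 2253.47 × 0.866025 = 2198 lb.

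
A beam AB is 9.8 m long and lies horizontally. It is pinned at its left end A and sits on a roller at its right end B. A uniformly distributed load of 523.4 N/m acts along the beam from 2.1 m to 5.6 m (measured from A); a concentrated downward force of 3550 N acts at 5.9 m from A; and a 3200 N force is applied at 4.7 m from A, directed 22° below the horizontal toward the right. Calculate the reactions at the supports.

Resultant of the distributed load: 523.4 × 3.5 = 1831.9 N at 3.85 m from A.
Moments about A: B_y·9.8 − (523.4·3.5)·3.85 − 3550·5.9 − 3200·sin22°·4.7 = 0 → B_y = 33631.9/9.8 = 3431.83 ≈ 3432 N.
ΣF_y = 0: A_y + 3431.83 − 523.4·3.5 − 3550 − 3200·sin22° = 0 → A_y = 3149 N.
ΣF_x = 0: A_x + 3200·cos22° = 0 → A_x = -2967 N.

A_x = -2967 N, A_y = 3149 N, B_y = 3432 N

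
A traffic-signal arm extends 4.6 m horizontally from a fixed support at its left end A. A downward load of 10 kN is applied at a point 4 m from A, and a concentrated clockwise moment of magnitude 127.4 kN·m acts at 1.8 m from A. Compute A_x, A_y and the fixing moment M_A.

ΣF_x = 0: A_x = 0.
ΣF_y = 0: A_y − 10 = 0 → A_y = 10.00 kN.
ΣM about A: M_A − 10·4 − 127.4 = 0 → M_A = 167.4 kN·m.

A_x = 0, A_y = 10.00 kN, M_A = 167.4 kN·m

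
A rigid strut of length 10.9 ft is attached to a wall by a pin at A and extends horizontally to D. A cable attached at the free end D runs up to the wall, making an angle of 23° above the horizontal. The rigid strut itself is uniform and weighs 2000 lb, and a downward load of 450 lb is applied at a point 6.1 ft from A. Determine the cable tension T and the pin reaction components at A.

ΣM about A: T·sin23°·10.9 − 2000·5.45 − 450·6.1 = 0 → T = 13645/(10.9·0.390731) = 3203.83 ≈ 3204 lb.
ΣF_x = 0: A_x − T·cos23° = 0 → A_x = 3203.83 × 0.920505 = 2949 lb.
ΣF_y = 0: A_y + T·sin23° − 2000 − 450 = 0 → A_y = 2450 − 3203.83 × 0.390731 = 1198 lb.

T = 3204 lb, A_x = 2949 lb, A_y = 1198 lb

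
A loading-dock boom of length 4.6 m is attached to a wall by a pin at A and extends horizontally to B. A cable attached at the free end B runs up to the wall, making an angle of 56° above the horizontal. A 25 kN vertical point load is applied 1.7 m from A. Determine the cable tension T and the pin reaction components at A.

T = 11.14 kN, A_x = 6.232 kN, A_y = 15.76 kN

ΣM about A: T·sin56°·4.6 − 25·1.7 = 0 → T = 42.5/(4.6·0.829038) = 11.1444 ≈ 11.14 kN.
ΣF_x = 0: A_x − T·cos56° = 0 → A_x = 11.1444 × 0.559193 = 6.232 kN.
ΣF_y = 0: A_y + T·sin56° − 25 = 0 → A_y = 25 − 11.1444 × 0.829038 = 15.76 kN.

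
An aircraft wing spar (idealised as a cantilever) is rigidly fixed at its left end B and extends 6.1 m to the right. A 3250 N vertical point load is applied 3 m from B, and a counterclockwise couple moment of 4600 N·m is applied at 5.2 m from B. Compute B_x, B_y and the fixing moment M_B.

ΣF_x = 0: B_x = 0.
ΣF_y = 0: B_y − 3250 = 0 → B_y = 3250 N.
ΣM about B: M_B − 3250·3 + 4600 = 0 → M_B = 5150 N·m.

B_x = 0, B_y = 3250 N, M_B = 5150 N·m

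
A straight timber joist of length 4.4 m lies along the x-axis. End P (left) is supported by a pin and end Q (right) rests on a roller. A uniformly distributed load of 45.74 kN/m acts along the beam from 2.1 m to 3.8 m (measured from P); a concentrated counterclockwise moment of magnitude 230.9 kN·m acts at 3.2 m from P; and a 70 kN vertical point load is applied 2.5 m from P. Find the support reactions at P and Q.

P_x = 0, P_y = 108.3 kN, Q_y = 39.43 kN

Resultant of the distributed load: 45.74 × 1.7 = 77.758 kN at 2.95 m from P.
Taking moments about P: Q_y·4.4 − (45.74·1.7)·2.95 + 230.9 − 70·2.5 = 0 → Q_y = 173.4861/4.4 = 39.4287 ≈ 39.43 kN.
ΣF_y = 0: P_y + 39.4287 − 45.74·1.7 − 70 = 0 → P_y = 108.3 kN.
ΣF_x = 0: no horizontal applied forces, so P_x = 0.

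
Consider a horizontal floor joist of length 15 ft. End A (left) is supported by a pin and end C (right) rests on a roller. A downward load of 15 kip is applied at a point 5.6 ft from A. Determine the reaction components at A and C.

ΣM about A: C_y·15 − 15·5.6 = 0 → C_y = 84/15 = 5.600 kip.
ΣF_y = 0: A_y + 5.6 − 15 = 0 → A_y = 9.400 kip.
ΣF_x = 0: no horizontal applied forces, so A_x = 0.

A_x = 0, A_y = 9.400 kip, C_y = 5.600 kip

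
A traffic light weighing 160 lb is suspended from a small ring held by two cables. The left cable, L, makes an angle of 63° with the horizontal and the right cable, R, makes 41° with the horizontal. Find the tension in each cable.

T_L = 124.5 lb, T_R = 74.86 lb

ΣF_x = 0: −T_L·cos63° + T_R·cos41° = 0 → T_R = 0.601543·T_L.
ΣF_y = 0: T_L·sin63° + T_R·sin41° = 160.
Substitute: T_L·(0.891007 + 0.601543·0.656059) = 160 → T_L = 124.45 ≈ 124.5 lb.
Then T_R = 0.601543 × 124.45 = 74.86 lb.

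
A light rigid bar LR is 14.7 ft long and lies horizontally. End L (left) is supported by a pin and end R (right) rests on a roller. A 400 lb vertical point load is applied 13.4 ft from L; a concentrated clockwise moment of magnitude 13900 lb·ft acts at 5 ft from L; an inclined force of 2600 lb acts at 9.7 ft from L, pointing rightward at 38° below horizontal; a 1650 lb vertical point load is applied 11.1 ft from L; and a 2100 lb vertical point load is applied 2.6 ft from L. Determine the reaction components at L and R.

L_x = -2049 lb, L_y = 1767 lb, R_y = 3984 lb

ΣM about L: R_y·14.7 − 400·13.4 − 13900 − 2600·sin38°·9.7 − 1650·11.1 − 2100·2.6 = 0 → R_y = 58562/14.7 = 3983.81 ≈ 3984 lb.
ΣF_y = 0: L_y + 3983.81 − 400 − 2600·sin38° − 1650 − 2100 = 0 → L_y = 1767 lb.
ΣF_x = 0: L_x + 2600·cos38° = 0 → L_x = -2049 lb.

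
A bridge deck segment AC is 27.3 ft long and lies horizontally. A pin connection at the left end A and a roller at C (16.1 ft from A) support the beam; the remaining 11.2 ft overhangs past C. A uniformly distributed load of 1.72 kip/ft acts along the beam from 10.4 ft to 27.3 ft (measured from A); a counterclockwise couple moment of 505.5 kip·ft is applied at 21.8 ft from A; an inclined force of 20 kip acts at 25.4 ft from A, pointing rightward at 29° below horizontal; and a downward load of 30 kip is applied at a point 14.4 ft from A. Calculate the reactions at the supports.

A_x = -17.49 kip, A_y = 24.00 kip, C_y = 44.76 kip

Resultant of the distributed load: 1.72 × 16.9 = 29.068 kip at 18.85 ft from A.
ΣM about A: C_y·16.1 − (1.72·16.9)·18.85 + 505.5 − 20·sin29°·25.4 − 30·14.4 = 0 → C_y = 720.715/16.1 = 44.7649 ≈ 44.76 kip.
ΣF_y = 0: A_y + 44.7649 − 1.72·16.9 − 20·sin29° − 30 = 0 → A_y = 24.00 kip.
ΣF_x = 0: A_x + 20·cos29° = 0 → A_x = -17.49 kip.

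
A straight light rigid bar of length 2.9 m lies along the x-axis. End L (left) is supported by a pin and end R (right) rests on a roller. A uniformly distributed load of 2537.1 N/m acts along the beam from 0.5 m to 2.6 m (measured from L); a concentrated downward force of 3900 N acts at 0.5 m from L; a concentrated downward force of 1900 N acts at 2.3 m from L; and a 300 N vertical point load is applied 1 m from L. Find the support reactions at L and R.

Resultant of the distributed load: 2537.1 × 2.1 = 5327.91 N at 1.55 m from L.
ΣM about L: R_y·2.9 − (2537.1·2.1)·1.55 − 3900·0.5 − 1900·2.3 − 300·1 = 0 → R_y = 14878.2605/2.9 = 5130.43 ≈ 5130 N.
ΣF_y = 0: L_y + 5130.43 − 2537.1·2.1 − 3900 − 1900 − 300 = 0 → L_y = 6297 N.
ΣF_x = 0: no horizontal applied forces, so L_x = 0.

L_x = 0, L_y = 6297 N, R_y = 5130 N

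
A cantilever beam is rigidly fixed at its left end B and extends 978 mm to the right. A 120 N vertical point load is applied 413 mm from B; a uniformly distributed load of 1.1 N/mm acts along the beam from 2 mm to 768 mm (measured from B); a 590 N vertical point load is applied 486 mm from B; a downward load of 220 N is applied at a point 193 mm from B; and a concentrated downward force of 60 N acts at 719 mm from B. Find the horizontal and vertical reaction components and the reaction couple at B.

Resultant of the distributed load: 1.1 × 766 = 842.6 N at 385 mm from B.
ΣF_x = 0: B_x = 0.
ΣF_y = 0: B_y − 120 − 1.1·766 − 590 − 220 − 60 = 0 → B_y = 1833 N.
ΣM about B: M_B − 120·413 − (1.1·766)·385 − 590·486 − 220·193 − 60·719 = 0 → M_B = 746300 N·mm.

B_x = 0, B_y = 1833 N, M_B = 746300 N·mm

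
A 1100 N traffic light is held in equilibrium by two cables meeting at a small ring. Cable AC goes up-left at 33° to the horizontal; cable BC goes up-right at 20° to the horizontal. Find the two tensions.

ΣF_x = 0: −T_AC·cos33° + T_BC·cos20° = 0 → T_BC = 0.892495·T_AC.
ΣF_y = 0: T_AC·sin33° + T_BC·sin20° = 1100.
Substitute: T_AC·(0.544639 + 0.892495·0.34202) = 1100 → T_AC = 1294.28 ≈ 1294 N.
Then T_BC = 0.892495 × 1294.28 = 1155 N.

T_AC = 1294 N, T_BC = 1155 N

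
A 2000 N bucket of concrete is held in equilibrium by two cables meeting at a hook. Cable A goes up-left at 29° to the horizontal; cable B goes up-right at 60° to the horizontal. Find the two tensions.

T_A = 1000 N, T_B = 1750 N

ΣF_x = 0: −T_A·cos29° + T_B·cos60° = 0 → T_B = 1.74924·T_A.
ΣF_y = 0: T_A·sin29° + T_B·sin60° = 2000.
Substitute: T_A·(0.48481 + 1.74924·0.866025) = 2000 → T_A = 1000.15 ≈ 1000 N.
Then T_B = 1.74924 × 1000.15 = 1750 N.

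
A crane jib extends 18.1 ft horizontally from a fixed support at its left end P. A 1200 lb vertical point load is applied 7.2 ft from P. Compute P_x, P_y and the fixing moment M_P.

P_x = 0, P_y = 1200 lb, M_P = 8640 lb·ft

ΣF_x = 0: P_x = 0.
ΣF_y = 0: P_y − 1200 = 0 → P_y = 1200 lb.
ΣM about P: M_P − 1200·7.2 = 0 → M_P = 8640 lb·ft.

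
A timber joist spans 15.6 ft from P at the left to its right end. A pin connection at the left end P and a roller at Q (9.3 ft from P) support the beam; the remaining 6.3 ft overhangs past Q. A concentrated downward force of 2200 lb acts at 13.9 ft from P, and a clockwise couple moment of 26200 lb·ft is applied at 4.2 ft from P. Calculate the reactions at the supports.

P_x = 0, P_y = -3905 lb, Q_y = 6105 lb

ΣM about P: Q_y·9.3 − 2200·13.9 − 26200 = 0 → Q_y = 56780/9.3 = 6105.38 ≈ 6105 lb.
ΣF_y = 0: P_y + 6105.38 − 2200 = 0 → P_y = -3905 lb.
ΣF_x = 0: no horizontal applied forces, so P_x = 0.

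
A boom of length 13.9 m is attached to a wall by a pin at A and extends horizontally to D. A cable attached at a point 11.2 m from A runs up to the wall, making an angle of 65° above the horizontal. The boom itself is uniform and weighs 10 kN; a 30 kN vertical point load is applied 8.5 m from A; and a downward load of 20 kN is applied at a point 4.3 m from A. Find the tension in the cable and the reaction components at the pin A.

ΣM about A: T·sin65°·11.2 − 10·6.95 − 30·8.5 − 20·4.3 = 0 → T = 410.5/(11.2·0.906308) = 40.4408 ≈ 40.44 kN.
ΣF_x = 0: A_x − T·cos65° = 0 → A_x = 40.4408 × 0.422618 = 17.09 kN.
ΣF_y = 0: A_y + T·sin65° − 10 − 30 − 20 = 0 → A_y = 60 − 40.4408 × 0.906308 = 23.35 kN.

T = 40.44 kN, A_x = 17.09 kN, A_y = 23.35 kN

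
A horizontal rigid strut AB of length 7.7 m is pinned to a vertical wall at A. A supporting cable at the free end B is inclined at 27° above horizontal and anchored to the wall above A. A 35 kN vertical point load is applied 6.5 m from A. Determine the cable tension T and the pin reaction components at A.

T = 65.08 kN, A_x = 57.99 kN, A_y = 5.455 kN

ΣM about A: T·sin27°·7.7 − 35·6.5 = 0 → T = 227.5/(7.7·0.45399) = 65.0795 ≈ 65.08 kN.
ΣF_x = 0: A_x − T·cos27° = 0 → A_x = 65.0795 × 0.891007 = 57.99 kN.
ΣF_y = 0: A_y + T·sin27° − 35 = 0 → A_y = 35 − 65.0795 × 0.45399 = 5.455 kN.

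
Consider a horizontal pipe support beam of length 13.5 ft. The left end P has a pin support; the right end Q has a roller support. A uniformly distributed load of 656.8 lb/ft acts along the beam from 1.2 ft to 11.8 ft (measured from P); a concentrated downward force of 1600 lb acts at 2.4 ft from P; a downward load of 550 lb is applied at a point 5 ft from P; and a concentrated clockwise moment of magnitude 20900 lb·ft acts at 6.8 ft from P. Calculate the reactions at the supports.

P_x = 0, P_y = 3724 lb, Q_y = 5388 lb

Resultant of the distributed load: 656.8 × 10.6 = 6962.08 lb at 6.5 ft from P.
ΣM about P: Q_y·13.5 − (656.8·10.6)·6.5 − 1600·2.4 − 550·5 − 20900 = 0 → Q_y = 72743.52/13.5 = 5388.41 ≈ 5388 lb.
ΣF_y = 0: P_y + 5388.41 − 656.8·10.6 − 1600 − 550 = 0 → P_y = 3724 lb.
ΣF_x = 0: no horizontal applied forces, so P_x = 0.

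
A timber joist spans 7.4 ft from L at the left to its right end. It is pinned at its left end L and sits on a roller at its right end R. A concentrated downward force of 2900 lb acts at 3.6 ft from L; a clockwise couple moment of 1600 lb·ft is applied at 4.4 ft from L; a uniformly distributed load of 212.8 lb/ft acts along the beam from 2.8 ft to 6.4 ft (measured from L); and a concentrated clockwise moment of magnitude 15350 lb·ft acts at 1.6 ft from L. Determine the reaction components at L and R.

Resultant of the distributed load: 212.8 × 3.6 = 766.08 lb at 4.6 ft from L.
Taking moments about L: R_y·7.4 − 2900·3.6 − 1600 − (212.8·3.6)·4.6 − 15350 = 0 → R_y = 30913.968/7.4 = 4177.56 ≈ 4178 lb.
ΣF_y = 0: L_y + 4177.56 − 2900 − 212.8·3.6 = 0 → L_y = -511.5 lb.
ΣF_x = 0: no horizontal applied forces, so L_x = 0.

L_x = 0, L_y = -511.5 lb, R_y = 4178 lb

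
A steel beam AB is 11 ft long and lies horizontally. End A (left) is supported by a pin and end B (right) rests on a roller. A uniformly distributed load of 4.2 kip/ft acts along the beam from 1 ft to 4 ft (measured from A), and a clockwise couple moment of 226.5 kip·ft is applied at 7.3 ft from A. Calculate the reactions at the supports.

A_x = 0, A_y = -10.85 kip, B_y = 23.45 kip

Resultant of the distributed load: 4.2 × 3 = 12.6 kip at 2.5 ft from A.
Moments about A: B_y·11 − (4.2·3)·2.5 − 226.5 = 0 → B_y = 258/11 = 23.4545 ≈ 23.45 kip.
ΣF_y = 0: A_y + 23.4545 − 4.2·3 = 0 → A_y = -10.85 kip.
ΣF_x = 0: no horizontal applied forces, so A_x = 0.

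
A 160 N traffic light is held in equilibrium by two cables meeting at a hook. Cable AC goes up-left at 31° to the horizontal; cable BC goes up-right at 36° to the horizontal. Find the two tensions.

ΣF_x = 0: −T_AC·cos31° + T_BC·cos36° = 0 → T_BC = 1.05952·T_AC.
ΣF_y = 0: T_AC·sin31° + T_BC·sin36° = 160.
Substitute: T_AC·(0.515038 + 1.05952·0.587785) = 160 → T_AC = 140.621 ≈ 140.6 N.
Then T_BC = 1.05952 × 140.621 = 149.0 N.

T_AC = 140.6 N, T_BC = 149.0 N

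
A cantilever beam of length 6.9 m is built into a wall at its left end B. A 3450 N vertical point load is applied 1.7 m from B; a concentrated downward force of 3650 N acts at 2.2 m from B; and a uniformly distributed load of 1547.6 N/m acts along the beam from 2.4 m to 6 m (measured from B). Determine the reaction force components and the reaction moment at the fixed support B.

B_x = 0, B_y = 12670 N, M_B = 37290 N·m

Resultant of the distributed load: 1547.6 × 3.6 = 5571.36 N at 4.2 m from B.
ΣF_x = 0: B_x = 0.
ΣF_y = 0: B_y − 3450 − 3650 − 1547.6·3.6 = 0 → B_y = 12670 N.
ΣM about B: M_B − 3450·1.7 − 3650·2.2 − (1547.6·3.6)·4.2 = 0 → M_B = 37290 N·m.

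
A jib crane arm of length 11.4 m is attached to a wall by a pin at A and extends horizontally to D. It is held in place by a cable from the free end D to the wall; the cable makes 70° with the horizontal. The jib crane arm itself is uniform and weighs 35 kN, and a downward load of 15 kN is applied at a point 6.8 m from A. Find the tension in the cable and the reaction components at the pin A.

T = 28.14 kN, A_x = 9.626 kN, A_y = 23.55 kN

ΣM about A: T·sin70°·11.4 − 35·5.7 − 15·6.8 = 0 → T = 301.5/(11.4·0.939693) = 28.1447 ≈ 28.14 kN.
ΣF_x = 0: A_x − T·cos70° = 0 → A_x = 28.1447 × 0.34202 = 9.626 kN.
ΣF_y = 0: A_y + T·sin70° − 35 − 15 = 0 → A_y = 50 − 28.1447 × 0.939693 = 23.55 kN.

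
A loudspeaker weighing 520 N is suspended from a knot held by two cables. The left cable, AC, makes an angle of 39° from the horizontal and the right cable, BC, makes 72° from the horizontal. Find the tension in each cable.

ΣF_x = 0: −T_AC·cos39° + T_BC·cos72° = 0 → T_BC = 2.5149·T_AC.
ΣF_y = 0: T_AC·sin39° + T_BC·sin72° = 520.
Substitute: T_AC·(0.62932 + 2.5149·0.951057) = 520 → T_AC = 172.121 ≈ 172.1 N.
Then T_BC = 2.5149 × 172.121 = 432.9 N.

T_AC = 172.1 N, T_BC = 432.9 N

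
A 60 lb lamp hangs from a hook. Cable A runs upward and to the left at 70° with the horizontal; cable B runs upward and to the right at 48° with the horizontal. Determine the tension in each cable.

ΣF_x = 0: −T_A·cos70° + T_B·cos48° = 0 → T_B = 0.511141·T_A.
ΣF_y = 0: T_A·sin70° + T_B·sin48° = 60.
Substitute: T_A·(0.939693 + 0.511141·0.743145) = 60 → T_A = 45.4702 ≈ 45.47 lb.
Then T_B = 0.511141 × 45.4702 = 23.24 lb.

T_A = 45.47 lb, T_B = 23.24 lb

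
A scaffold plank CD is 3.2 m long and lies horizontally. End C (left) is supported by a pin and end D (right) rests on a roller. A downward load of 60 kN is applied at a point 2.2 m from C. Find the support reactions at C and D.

C_x = 0, C_y = 18.75 kN, D_y = 41.25 kN

ΣM about C: D_y·3.2 − 60·2.2 = 0 → D_y = 132/3.2 = 41.25 kN.
ΣF_y = 0: C_y + 41.25 − 60 = 0 → C_y = 18.75 kN.
ΣF_x = 0: no horizontal applied forces, so C_x = 0.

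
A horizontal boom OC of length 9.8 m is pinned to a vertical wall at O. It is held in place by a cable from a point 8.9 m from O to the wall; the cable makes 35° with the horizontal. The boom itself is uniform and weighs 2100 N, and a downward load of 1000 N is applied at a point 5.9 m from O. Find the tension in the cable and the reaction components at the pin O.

T = 3172 N, O_x = 2598 N, O_y = 1281 N

ΣM about O: T·sin35°·8.9 − 2100·4.9 − 1000·5.9 = 0 → T = 16190/(8.9·0.573576) = 3171.51 ≈ 3172 N.
ΣF_x = 0: O_x − T·cos35° = 0 → O_x = 3171.51 × 0.819152 = 2598 N.
ΣF_y = 0: O_y + T·sin35° − 2100 − 1000 = 0 → O_y = 3100 − 3171.51 × 0.573576 = 1281 N.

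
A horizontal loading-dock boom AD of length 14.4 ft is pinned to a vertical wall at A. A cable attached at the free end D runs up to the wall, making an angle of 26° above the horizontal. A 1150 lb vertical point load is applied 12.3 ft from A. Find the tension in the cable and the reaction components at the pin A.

T = 2241 lb, A_x = 2014 lb, A_y = 167.7 lb

ΣM about A: T·sin26°·14.4 − 1150·12.3 = 0 → T = 14145/(14.4·0.438371) = 2240.78 ≈ 2241 lb.
ΣF_x = 0: A_x − T·cos26° = 0 → A_x = 2240.78 × 0.898794 = 2014 lb.
ΣF_y = 0: A_y + T·sin26° − 1150 = 0 → A_y = 1150 − 2240.78 × 0.438371 = 167.7 lb.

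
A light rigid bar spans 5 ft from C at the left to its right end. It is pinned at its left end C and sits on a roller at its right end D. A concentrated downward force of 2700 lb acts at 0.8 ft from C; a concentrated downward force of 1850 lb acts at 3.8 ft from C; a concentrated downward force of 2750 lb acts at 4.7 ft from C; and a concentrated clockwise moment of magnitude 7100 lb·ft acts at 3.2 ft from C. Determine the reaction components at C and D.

C_x = 0, C_y = 1457 lb, D_y = 5843 lb

Moments about C: D_y·5 − 2700·0.8 − 1850·3.8 − 2750·4.7 − 7100 = 0 → D_y = 29215/5 = 5843 lb.
ΣF_y = 0: C_y + 5843 − 2700 − 1850 − 2750 = 0 → C_y = 1457 lb.
ΣF_x = 0: no horizontal applied forces, so C_x = 0.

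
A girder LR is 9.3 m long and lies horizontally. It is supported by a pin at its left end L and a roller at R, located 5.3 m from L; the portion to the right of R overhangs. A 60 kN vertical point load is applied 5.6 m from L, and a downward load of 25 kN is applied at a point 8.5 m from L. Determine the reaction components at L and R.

Moments about L: R_y·5.3 − 60·5.6 − 25·8.5 = 0 → R_y = 548.5/5.3 = 103.491 ≈ 103.5 kN.
ΣF_y = 0: L_y + 103.491 − 60 − 25 = 0 → L_y = -18.49 kN.
ΣF_x = 0: no horizontal applied forces, so L_x = 0.

L_x = 0, L_y = -18.49 kN, R_y = 103.5 kN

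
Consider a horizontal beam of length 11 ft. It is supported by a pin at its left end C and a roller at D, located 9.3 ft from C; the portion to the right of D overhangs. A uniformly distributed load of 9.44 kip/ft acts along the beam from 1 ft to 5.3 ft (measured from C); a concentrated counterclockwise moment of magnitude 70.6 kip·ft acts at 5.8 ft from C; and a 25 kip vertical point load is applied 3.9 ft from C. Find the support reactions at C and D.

Resultant of the distributed load: 9.44 × 4.3 = 40.592 kip at 3.15 ft from C.
ΣM about C: D_y·9.3 − (9.44·4.3)·3.15 + 70.6 − 25·3.9 = 0 → D_y = 154.7648/9.3 = 16.6414 ≈ 16.64 kip.
ΣF_y = 0: C_y + 16.6414 − 9.44·4.3 − 25 = 0 → C_y = 48.95 kip.
ΣF_x = 0: no horizontal applied forces, so C_x = 0.

C_x = 0, C_y = 48.95 kip, D_y = 16.64 kip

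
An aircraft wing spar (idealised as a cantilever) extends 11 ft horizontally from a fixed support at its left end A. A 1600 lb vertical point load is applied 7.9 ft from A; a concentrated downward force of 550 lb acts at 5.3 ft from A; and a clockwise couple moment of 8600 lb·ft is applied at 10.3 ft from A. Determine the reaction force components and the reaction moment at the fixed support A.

ΣF_x = 0: A_x = 0.
ΣF_y = 0: A_y − 1600 − 550 = 0 → A_y = 2150 lb.
ΣM about A: M_A − 1600·7.9 − 550·5.3 − 8600 = 0 → M_A = 24160 lb·ft.

A_x = 0, A_y = 2150 lb, M_A = 24160 lb·ft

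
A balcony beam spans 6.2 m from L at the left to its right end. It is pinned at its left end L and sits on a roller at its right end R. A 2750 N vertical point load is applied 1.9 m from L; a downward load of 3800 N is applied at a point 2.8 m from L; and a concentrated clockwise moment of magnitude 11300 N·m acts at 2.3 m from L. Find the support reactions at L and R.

Taking moments about L: R_y·6.2 − 2750·1.9 − 3800·2.8 − 11300 = 0 → R_y = 27165/6.2 = 4381.45 ≈ 4381 N.
ΣF_y = 0: L_y + 4381.45 − 2750 − 3800 = 0 → L_y = 2169 N.
ΣF_x = 0: no horizontal applied forces, so L_x = 0.

L_x = 0, L_y = 2169 N, R_y = 4381 N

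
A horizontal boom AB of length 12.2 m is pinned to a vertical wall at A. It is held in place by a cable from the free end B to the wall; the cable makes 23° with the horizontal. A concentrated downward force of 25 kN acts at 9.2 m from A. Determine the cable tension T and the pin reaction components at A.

T = 48.25 kN, A_x = 44.41 kN, A_y = 6.148 kN

ΣM about A: T·sin23°·12.2 − 25·9.2 = 0 → T = 230/(12.2·0.390731) = 48.2492 ≈ 48.25 kN.
ΣF_x = 0: A_x − T·cos23° = 0 → A_x = 48.2492 × 0.920505 = 44.41 kN.
ΣF_y = 0: A_y + T·sin23° − 25 = 0 → A_y = 25 − 48.2492 × 0.390731 = 6.148 kN.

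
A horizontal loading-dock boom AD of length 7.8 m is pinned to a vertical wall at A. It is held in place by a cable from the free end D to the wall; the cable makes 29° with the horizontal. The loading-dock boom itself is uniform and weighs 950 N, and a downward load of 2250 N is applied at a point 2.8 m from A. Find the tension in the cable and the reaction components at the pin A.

T = 2646 N, A_x = 2314 N, A_y = 1917 N

ΣM about A: T·sin29°·7.8 − 950·3.9 − 2250·2.8 = 0 → T = 10005/(7.8·0.48481) = 2645.76 ≈ 2646 N.
ΣF_x = 0: A_x − T·cos29° = 0 → A_x = 2645.76 × 0.87462 = 2314 N.
ΣF_y = 0: A_y + T·sin29° − 950 − 2250 = 0 → A_y = 3200 − 2645.76 × 0.48481 = 1917 N.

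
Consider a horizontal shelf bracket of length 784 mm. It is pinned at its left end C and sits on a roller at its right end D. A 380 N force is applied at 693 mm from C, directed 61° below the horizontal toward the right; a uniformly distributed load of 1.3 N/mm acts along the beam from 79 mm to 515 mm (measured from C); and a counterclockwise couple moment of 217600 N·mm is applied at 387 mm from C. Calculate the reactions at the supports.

C_x = -184.2 N, C_y = 668.2 N, D_y = 230.9 N

Resultant of the distributed load: 1.3 × 436 = 566.8 N at 297 mm from C.
Moments about C: D_y·784 − 380·sin61°·693 − (1.3·436)·297 + 217600 = 0 → D_y = 181062/784 = 230.946 ≈ 230.9 N.
ΣF_y = 0: C_y + 230.946 − 380·sin61° − 1.3·436 = 0 → C_y = 668.2 N.
ΣF_x = 0: C_x + 380·cos61° = 0 → C_x = -184.2 N.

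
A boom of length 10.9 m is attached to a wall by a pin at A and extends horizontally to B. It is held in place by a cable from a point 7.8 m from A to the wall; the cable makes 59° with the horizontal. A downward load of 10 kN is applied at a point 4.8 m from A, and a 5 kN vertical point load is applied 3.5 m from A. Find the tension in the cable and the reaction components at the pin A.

ΣM about A: T·sin59°·7.8 − 10·4.8 − 5·3.5 = 0 → T = 65.5/(7.8·0.857167) = 9.79673 ≈ 9.797 kN.
ΣF_x = 0: A_x − T·cos59° = 0 → A_x = 9.79673 × 0.515038 = 5.046 kN.
ΣF_y = 0: A_y + T·sin59° − 10 − 5 = 0 → A_y = 15 − 9.79673 × 0.857167 = 6.603 kN.

T = 9.797 kN, A_x = 5.046 kN, A_y = 6.603 kN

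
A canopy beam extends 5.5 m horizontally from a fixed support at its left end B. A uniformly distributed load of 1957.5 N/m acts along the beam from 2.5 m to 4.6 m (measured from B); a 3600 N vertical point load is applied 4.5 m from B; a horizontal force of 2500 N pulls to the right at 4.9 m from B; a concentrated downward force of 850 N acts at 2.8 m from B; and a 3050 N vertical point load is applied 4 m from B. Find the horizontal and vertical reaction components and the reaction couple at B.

Resultant of the distributed load: 1957.5 × 2.1 = 4110.75 N at 3.55 m from B.
ΣF_x = 0: B_x + 2500 = 0 → B_x = -2500 N.
ΣF_y = 0: B_y − 1957.5·2.1 − 3600 − 850 − 3050 = 0 → B_y = 11610 N.
ΣM about B: M_B − (1957.5·2.1)·3.55 − 3600·4.5 − 850·2.8 − 3050·4 = 0 → M_B = 45370 N·m.

B_x = -2500 N, B_y = 11610 N, M_B = 45370 N·m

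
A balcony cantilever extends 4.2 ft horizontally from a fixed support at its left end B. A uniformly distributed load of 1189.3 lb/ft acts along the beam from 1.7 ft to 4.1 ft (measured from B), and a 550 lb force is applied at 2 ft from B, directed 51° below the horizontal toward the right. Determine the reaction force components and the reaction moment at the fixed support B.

Resultant of the distributed load: 1189.3 × 2.4 = 2854.32 lb at 2.9 ft from B.
ΣF_x = 0: B_x + 550·cos51° = 0 → B_x = -346.1 lb.
ΣF_y = 0: B_y − 1189.3·2.4 − 550·sin51° = 0 → B_y = 3282 lb.
ΣM about B: M_B − (1189.3·2.4)·2.9 − 550·sin51°·2 = 0 → M_B = 9132 lb·ft.

B_x = -346.1 lb, B_y = 3282 lb, M_B = 9132 lb·ft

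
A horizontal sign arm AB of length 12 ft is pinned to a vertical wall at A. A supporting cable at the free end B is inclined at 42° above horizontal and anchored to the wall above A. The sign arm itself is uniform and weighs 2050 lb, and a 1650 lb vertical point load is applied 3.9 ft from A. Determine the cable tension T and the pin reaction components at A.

T = 2333 lb, A_x = 1734 lb, A_y = 2139 lb

ΣM about A: T·sin42°·12 − 2050·6 − 1650·3.9 = 0 → T = 18735/(12·0.669131) = 2333.25 ≈ 2333 lb.
ΣF_x = 0: A_x − T·cos42° = 0 → A_x = 2333.25 × 0.743145 = 1734 lb.
ΣF_y = 0: A_y + T·sin42° − 2050 − 1650 = 0 → A_y = 3700 − 2333.25 × 0.669131 = 2139 lb.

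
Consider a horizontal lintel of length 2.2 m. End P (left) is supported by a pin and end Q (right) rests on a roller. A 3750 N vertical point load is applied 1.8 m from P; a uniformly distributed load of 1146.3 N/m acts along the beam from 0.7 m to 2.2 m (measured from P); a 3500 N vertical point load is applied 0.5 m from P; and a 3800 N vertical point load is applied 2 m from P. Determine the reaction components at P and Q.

P_x = 0, P_y = 4318 N, Q_y = 8451 N

Resultant of the distributed load: 1146.3 × 1.5 = 1719.45 N at 1.45 m from P.
Moments about P: Q_y·2.2 − 3750·1.8 − (1146.3·1.5)·1.45 − 3500·0.5 − 3800·2 = 0 → Q_y = 18593.2025/2.2 = 8451.46 ≈ 8451 N.
ΣF_y = 0: P_y + 8451.46 − 3750 − 1146.3·1.5 − 3500 − 3800 = 0 → P_y = 4318 N.
ΣF_x = 0: no horizontal applied forces, so P_x = 0.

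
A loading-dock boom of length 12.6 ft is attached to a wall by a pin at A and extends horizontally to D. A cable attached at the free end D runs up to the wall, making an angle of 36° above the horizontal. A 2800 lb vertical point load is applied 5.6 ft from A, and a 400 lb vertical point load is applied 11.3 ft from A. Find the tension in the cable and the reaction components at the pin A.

T = 2727 lb, A_x = 2207 lb, A_y = 1597 lb

ΣM about A: T·sin36°·12.6 − 2800·5.6 − 400·11.3 = 0 → T = 20200/(12.6·0.587785) = 2727.48 ≈ 2727 lb.
ΣF_x = 0: A_x − T·cos36° = 0 → A_x = 2727.48 × 0.809017 = 2207 lb.
ΣF_y = 0: A_y + T·sin36° − 2800 − 400 = 0 → A_y = 3200 − 2727.48 × 0.587785 = 1597 lb.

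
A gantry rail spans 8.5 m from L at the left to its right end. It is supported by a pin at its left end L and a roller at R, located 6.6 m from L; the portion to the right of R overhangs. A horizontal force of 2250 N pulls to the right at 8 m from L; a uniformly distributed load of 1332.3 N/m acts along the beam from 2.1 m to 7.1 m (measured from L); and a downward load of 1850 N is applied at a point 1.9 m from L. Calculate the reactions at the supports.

Resultant of the distributed load: 1332.3 × 5 = 6661.5 N at 4.6 m from L.
Moments about L: R_y·6.6 − (1332.3·5)·4.6 − 1850·1.9 = 0 → R_y = 34157.9/6.6 = 5175.44 ≈ 5175 N.
ΣF_y = 0: L_y + 5175.44 − 1332.3·5 − 1850 = 0 → L_y = 3336 N.
ΣF_x = 0: L_x + 2250 = 0 → L_x = -2250 N.

L_x = -2250 N, L_y = 3336 N, R_y = 5175 N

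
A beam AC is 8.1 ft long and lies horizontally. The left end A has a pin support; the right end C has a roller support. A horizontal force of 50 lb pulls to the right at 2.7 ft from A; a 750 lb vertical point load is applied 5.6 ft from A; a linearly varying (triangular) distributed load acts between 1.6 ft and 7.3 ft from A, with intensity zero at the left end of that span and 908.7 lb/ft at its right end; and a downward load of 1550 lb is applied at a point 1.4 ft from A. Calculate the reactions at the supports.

A_x = -50.00 lb, A_y = 2377 lb, C_y = 2513 lb

Resultant of the triangular load: ½ × 908.7 × 5.7 = 2589.795 lb, acting at 5.4 ft from A (one-third of the span from the peak).
ΣM about A: C_y·8.1 − 750·5.6 − (½·908.7·5.7)·5.4 − 1550·1.4 = 0 → C_y = 20354.893/8.1 = 2512.95 ≈ 2513 lb.
ΣF_y = 0: A_y + 2512.95 − 750 − ½·908.7·5.7 − 1550 = 0 → A_y = 2377 lb.
ΣF_x = 0: A_x + 50 = 0 → A_x = -50.00 lb.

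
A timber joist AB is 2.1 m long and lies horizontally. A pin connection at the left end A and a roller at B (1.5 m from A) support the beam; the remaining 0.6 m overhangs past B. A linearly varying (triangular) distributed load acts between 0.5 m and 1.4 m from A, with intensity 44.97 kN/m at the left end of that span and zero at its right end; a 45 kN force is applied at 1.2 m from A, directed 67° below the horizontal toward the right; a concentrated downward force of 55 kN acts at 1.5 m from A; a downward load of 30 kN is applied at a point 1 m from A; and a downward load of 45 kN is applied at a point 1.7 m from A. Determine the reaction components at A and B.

A_x = -17.58 kN, A_y = 21.73 kN, B_y = 169.9 kN

Resultant of the triangular load: ½ × 44.97 × 0.9 = 20.2365 kN, acting at 0.8 m from A (one-third of the span from the peak).
Taking moments about A: B_y·1.5 − (½·44.97·0.9)·0.8 − 45·sin67°·1.2 − 55·1.5 − 30·1 − 45·1.7 = 0 → B_y = 254.896/1.5 = 169.931 ≈ 169.9 kN.
ΣF_y = 0: A_y + 169.931 − ½·44.97·0.9 − 45·sin67° − 55 − 30 − 45 = 0 → A_y = 21.73 kN.
ΣF_x = 0: A_x + 45·cos67° = 0 → A_x = -17.58 kN.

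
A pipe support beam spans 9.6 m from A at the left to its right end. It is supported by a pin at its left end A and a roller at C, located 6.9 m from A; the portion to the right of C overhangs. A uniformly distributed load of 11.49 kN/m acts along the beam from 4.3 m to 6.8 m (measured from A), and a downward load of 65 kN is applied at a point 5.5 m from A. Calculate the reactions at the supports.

Resultant of the distributed load: 11.49 × 2.5 = 28.725 kN at 5.55 m from A.
ΣM about A: C_y·6.9 − (11.49·2.5)·5.55 − 65·5.5 = 0 → C_y = 516.92375/6.9 = 74.9165 ≈ 74.92 kN.
ΣF_y = 0: A_y + 74.9165 − 11.49·2.5 − 65 = 0 → A_y = 18.81 kN.
ΣF_x = 0: no horizontal applied forces, so A_x = 0.

A_x = 0, A_y = 18.81 kN, C_y = 74.92 kN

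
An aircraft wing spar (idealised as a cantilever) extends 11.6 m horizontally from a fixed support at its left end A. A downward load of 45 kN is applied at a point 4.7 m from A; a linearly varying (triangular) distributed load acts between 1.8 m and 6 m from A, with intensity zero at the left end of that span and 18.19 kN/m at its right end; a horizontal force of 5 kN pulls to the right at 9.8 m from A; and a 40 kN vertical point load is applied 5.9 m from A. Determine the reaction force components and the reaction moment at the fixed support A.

Resultant of the triangular load: ½ × 18.19 × 4.2 = 38.199 kN, acting at 4.6 m from A (one-third of the span from the peak).
ΣF_x = 0: A_x + 5 = 0 → A_x = -5.000 kN.
ΣF_y = 0: A_y − 45 − ½·18.19·4.2 − 40 = 0 → A_y = 123.2 kN.
ΣM about A: M_A − 45·4.7 − (½·18.19·4.2)·4.6 − 40·5.9 = 0 → M_A = 623.2 kN·m.

A_x = -5.000 kN, A_y = 123.2 kN, M_A = 623.2 kN·m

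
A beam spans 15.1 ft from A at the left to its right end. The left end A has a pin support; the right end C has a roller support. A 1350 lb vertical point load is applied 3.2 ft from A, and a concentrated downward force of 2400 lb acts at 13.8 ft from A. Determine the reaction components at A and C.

Taking moments about A: C_y·15.1 − 1350·3.2 − 2400·13.8 = 0 → C_y = 37440/15.1 = 2479.47 ≈ 2479 lb.
ΣF_y = 0: A_y + 2479.47 − 1350 − 2400 = 0 → A_y = 1271 lb.
ΣF_x = 0: no horizontal applied forces, so A_x = 0.

A_x = 0, A_y = 1271 lb, C_y = 2479 lb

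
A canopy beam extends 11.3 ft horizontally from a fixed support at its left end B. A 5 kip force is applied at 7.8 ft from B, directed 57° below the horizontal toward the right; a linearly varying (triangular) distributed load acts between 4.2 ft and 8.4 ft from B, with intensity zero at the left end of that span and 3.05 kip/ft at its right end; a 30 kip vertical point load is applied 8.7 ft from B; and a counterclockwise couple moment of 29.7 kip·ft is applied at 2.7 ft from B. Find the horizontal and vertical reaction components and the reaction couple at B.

B_x = -2.723 kip, B_y = 40.60 kip, M_B = 308.8 kip·ft

Resultant of the triangular load: ½ × 3.05 × 4.2 = 6.405 kip, acting at 7 ft from B (one-third of the span from the peak).
ΣF_x = 0: B_x + 5·cos57° = 0 → B_x = -2.723 kip.
ΣF_y = 0: B_y − 5·sin57° − ½·3.05·4.2 − 30 = 0 → B_y = 40.60 kip.
ΣM about B: M_B − 5·sin57°·7.8 − (½·3.05·4.2)·7 − 30·8.7 + 29.7 = 0 → M_B = 308.8 kip·ft.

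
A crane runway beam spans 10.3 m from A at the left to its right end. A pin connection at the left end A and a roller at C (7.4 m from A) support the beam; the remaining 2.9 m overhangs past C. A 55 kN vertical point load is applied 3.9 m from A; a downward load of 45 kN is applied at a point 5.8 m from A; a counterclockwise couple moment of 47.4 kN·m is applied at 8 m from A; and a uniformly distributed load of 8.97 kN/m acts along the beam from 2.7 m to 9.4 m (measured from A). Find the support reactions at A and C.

Resultant of the distributed load: 8.97 × 6.7 = 60.099 kN at 6.05 m from A.
ΣM about A: C_y·7.4 − 55·3.9 − 45·5.8 + 47.4 − (8.97·6.7)·6.05 = 0 → C_y = 791.69895/7.4 = 106.986 ≈ 107.0 kN.
ΣF_y = 0: A_y + 106.986 − 55 − 45 − 8.97·6.7 = 0 → A_y = 53.11 kN.
ΣF_x = 0: no horizontal applied forces, so A_x = 0.

A_x = 0, A_y = 53.11 kN, C_y = 107.0 kN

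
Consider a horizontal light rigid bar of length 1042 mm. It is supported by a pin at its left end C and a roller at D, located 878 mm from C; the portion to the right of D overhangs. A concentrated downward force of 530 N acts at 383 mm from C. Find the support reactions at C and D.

C_x = 0, C_y = 298.8 N, D_y = 231.2 N

Moments about C: D_y·878 − 530·383 = 0 → D_y = 202990/878 = 231.196 ≈ 231.2 N.
ΣF_y = 0: C_y + 231.196 − 530 = 0 → C_y = 298.8 N.
ΣF_x = 0: no horizontal applied forces, so C_x = 0.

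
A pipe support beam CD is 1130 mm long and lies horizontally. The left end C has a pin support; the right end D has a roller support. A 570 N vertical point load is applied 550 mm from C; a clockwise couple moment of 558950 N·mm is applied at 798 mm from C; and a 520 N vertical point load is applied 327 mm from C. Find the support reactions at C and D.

ΣM about C: D_y·1130 − 570·550 − 558950 − 520·327 = 0 → D_y = 1042490/1130 = 922.558 ≈ 922.6 N.
ΣF_y = 0: C_y + 922.558 − 570 − 520 = 0 → C_y = 167.4 N.
ΣF_x = 0: no horizontal applied forces, so C_x = 0.

C_x = 0, C_y = 167.4 N, D_y = 922.6 N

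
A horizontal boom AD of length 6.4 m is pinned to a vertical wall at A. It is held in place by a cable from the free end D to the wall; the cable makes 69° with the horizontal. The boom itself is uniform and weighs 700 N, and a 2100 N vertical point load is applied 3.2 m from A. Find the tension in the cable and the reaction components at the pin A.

ΣM about A: T·sin69°·6.4 − 700·3.2 − 2100·3.2 = 0 → T = 8960/(6.4·0.93358) = 1499.6 ≈ 1500 N.
ΣF_x = 0: A_x − T·cos69° = 0 → A_x = 1499.6 × 0.358368 = 537.4 N.
ΣF_y = 0: A_y + T·sin69° − 700 − 2100 = 0 → A_y = 2800 − 1499.6 × 0.93358 = 1400 N.

T = 1500 N, A_x = 537.4 N, A_y = 1400 N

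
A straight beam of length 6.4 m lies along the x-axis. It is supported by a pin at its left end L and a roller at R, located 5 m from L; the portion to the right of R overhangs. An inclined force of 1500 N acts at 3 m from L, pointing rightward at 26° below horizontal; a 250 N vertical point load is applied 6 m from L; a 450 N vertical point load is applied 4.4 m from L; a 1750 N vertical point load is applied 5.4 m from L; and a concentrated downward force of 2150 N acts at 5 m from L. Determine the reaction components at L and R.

L_x = -1348 N, L_y = 127.0 N, R_y = 5131 N

Moments about L: R_y·5 − 1500·sin26°·3 − 250·6 − 450·4.4 − 1750·5.4 − 2150·5 = 0 → R_y = 25652.7/5 = 5130.54 ≈ 5131 N.
ΣF_y = 0: L_y + 5130.54 − 1500·sin26° − 250 − 450 − 1750 − 2150 = 0 → L_y = 127.0 N.
ΣF_x = 0: L_x + 1500·cos26° = 0 → L_x = -1348 N.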